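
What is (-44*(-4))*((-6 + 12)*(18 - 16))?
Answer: 2112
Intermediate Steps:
(-44*(-4))*((-6 + 12)*(18 - 16)) = 176*(6*2) = 176*12 = 2112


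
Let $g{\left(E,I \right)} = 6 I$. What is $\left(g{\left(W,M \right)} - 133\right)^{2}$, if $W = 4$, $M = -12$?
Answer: $42025$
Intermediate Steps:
$\left(g{\left(W,M \right)} - 133\right)^{2} = \left(6 \left(-12\right) - 133\right)^{2} = \left(-72 - 133\right)^{2} = \left(-205\right)^{2} = 42025$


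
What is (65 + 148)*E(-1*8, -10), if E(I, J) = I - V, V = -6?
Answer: -426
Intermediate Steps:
E(I, J) = 6 + I (E(I, J) = I - 1*(-6) = I + 6 = 6 + I)
(65 + 148)*E(-1*8, -10) = (65 + 148)*(6 - 1*8) = 213*(6 - 8) = 213*(-2) = -426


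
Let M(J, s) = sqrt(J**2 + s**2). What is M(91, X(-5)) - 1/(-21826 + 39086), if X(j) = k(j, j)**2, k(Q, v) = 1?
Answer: -1/17260 + sqrt(8282) ≈ 91.005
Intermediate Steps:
X(j) = 1 (X(j) = 1**2 = 1)
M(91, X(-5)) - 1/(-21826 + 39086) = sqrt(91**2 + 1**2) - 1/(-21826 + 39086) = sqrt(8281 + 1) - 1/17260 = sqrt(8282) - 1*1/17260 = sqrt(8282) - 1/17260 = -1/17260 + sqrt(8282)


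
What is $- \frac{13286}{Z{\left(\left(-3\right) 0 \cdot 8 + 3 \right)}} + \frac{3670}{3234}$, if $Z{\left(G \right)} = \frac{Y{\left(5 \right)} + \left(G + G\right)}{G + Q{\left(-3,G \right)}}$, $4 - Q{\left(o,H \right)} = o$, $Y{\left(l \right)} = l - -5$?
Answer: $- \frac{53701315}{6468} \approx -8302.6$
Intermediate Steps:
$Y{\left(l \right)} = 5 + l$ ($Y{\left(l \right)} = l + 5 = 5 + l$)
$Q{\left(o,H \right)} = 4 - o$
$Z{\left(G \right)} = \frac{10 + 2 G}{7 + G}$ ($Z{\left(G \right)} = \frac{\left(5 + 5\right) + \left(G + G\right)}{G + \left(4 - -3\right)} = \frac{10 + 2 G}{G + \left(4 + 3\right)} = \frac{10 + 2 G}{G + 7} = \frac{10 + 2 G}{7 + G}$)
$- \frac{13286}{Z{\left(\left(-3\right) 0 \cdot 8 + 3 \right)}} + \frac{3670}{3234} = - \frac{13286}{2 \frac{1}{7 + \left(\left(-3\right) 0 \cdot 8 + 3\right)} \left(5 + \left(\left(-3\right) 0 \cdot 8 + 3\right)\right)} + \frac{3670}{3234} = - \frac{13286}{2 \frac{1}{7 + \left(0 \cdot 8 + 3\right)} \left(5 + \left(0 \cdot 8 + 3\right)\right)} + 3670 \cdot \frac{1}{3234} = - \frac{13286}{2 \frac{1}{7 + \left(0 + 3\right)} \left(5 + \left(0 + 3\right)\right)} + \frac{1835}{1617} = - \frac{13286}{2 \frac{1}{7 + 3} \left(5 + 3\right)} + \frac{1835}{1617} = - \frac{13286}{2 \cdot \frac{1}{10} \cdot 8} + \frac{1835}{1617} = - \frac{13286}{\frac{8}{5}} + \frac{1835}{1617} = \left(-13286\right) \frac{5}{8} + \frac{1835}{1617} = - \frac{33215}{4} + \frac{1835}{1617} = - \frac{53701315}{6468}$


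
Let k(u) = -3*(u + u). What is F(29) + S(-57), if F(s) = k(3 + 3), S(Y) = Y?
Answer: -93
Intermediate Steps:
k(u) = -6*u
F(s) = -36 (F(s) = -6*(3 + 3) = -6*6 = -36)
F(29) + S(-57) = -36 - 57 = -93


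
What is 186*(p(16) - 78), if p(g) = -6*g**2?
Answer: -300204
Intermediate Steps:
186*(p(16) - 78) = 186*(-6*16**2 - 78) = 186*(-6*256 - 78) = 186*(-1536 - 78) = 186*(-1614) = -300204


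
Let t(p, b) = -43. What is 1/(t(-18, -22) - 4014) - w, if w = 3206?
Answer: -13006743/4057 ≈ -3206.0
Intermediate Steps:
1/(t(-18, -22) - 4014) - w = 1/(-43 - 4014) - 1*3206 = 1/(-4057) - 3206 = -1/4057 - 3206 = -13006743/4057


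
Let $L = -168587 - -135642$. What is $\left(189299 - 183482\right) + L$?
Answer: $-27128$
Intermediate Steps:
$L = -32945$ ($L = -168587 + 135642 = -32945$)
$\left(189299 - 183482\right) + L = \left(189299 - 183482\right) - 32945 = 5817 - 32945 = -27128$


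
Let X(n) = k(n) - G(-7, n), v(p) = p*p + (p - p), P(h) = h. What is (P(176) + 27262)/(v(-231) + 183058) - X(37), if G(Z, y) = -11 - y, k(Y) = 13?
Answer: -846713/13907 ≈ -60.884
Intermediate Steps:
v(p) = p² (v(p) = p² + 0 = p²)
X(n) = 24 + n (X(n) = 13 - (-11 - n) = 13 + (11 + n) = 24 + n)
(P(176) + 27262)/(v(-231) + 183058) - X(37) = (176 + 27262)/((-231)² + 183058) - (24 + 37) = 27438/(53361 + 183058) - 1*61 = 27438/236419 - 61 = 27438*(1/236419) - 61 = 1614/13907 - 61 = -846713/13907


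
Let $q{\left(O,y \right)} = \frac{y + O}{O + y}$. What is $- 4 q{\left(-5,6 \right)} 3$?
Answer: $-12$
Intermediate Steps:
$q{\left(O,y \right)} = 1$ ($q{\left(O,y \right)} = \frac{O + y}{O + y} = 1$)
$- 4 q{\left(-5,6 \right)} 3 = \left(-4\right) 1 \cdot 3 = \left(-4\right) 3 = -12$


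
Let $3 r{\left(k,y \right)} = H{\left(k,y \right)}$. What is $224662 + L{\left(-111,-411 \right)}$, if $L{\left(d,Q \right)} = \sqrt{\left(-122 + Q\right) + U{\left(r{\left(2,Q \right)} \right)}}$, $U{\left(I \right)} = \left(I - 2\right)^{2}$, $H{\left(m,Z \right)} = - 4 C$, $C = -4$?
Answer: $224662 + \frac{i \sqrt{4697}}{3} \approx 2.2466 \cdot 10^{5} + 22.845 i$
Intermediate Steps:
$H{\left(m,Z \right)} = 16$ ($H{\left(m,Z \right)} = \left(-4\right) \left(-4\right) = 16$)
$r{\left(k,y \right)} = \frac{16}{3}$ ($r{\left(k,y \right)} = \frac{1}{3} \cdot 16 = \frac{16}{3}$)
$U{\left(I \right)} = \left(-2 + I\right)^{2}$
$L{\left(d,Q \right)} = \sqrt{- \frac{998}{9} + Q}$ ($L{\left(d,Q \right)} = \sqrt{\left(-122 + Q\right) + \left(-2 + \frac{16}{3}\right)^{2}} = \sqrt{\left(-122 + Q\right) + \left(\frac{10}{3}\right)^{2}} = \sqrt{\left(-122 + Q\right) + \frac{100}{9}} = \sqrt{- \frac{998}{9} + Q}$)
$224662 + L{\left(-111,-411 \right)} = 224662 + \frac{\sqrt{-998 + 9 \left(-411\right)}}{3} = 224662 + \frac{\sqrt{-998 - 3699}}{3} = 224662 + \frac{\sqrt{-4697}}{3} = 224662 + \frac{i \sqrt{4697}}{3}$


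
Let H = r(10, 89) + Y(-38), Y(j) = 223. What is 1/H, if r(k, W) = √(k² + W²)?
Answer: 223/41708 - √8021/41708 ≈ 0.0031994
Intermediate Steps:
r(k, W) = √(W² + k²)
H = 223 + √8021 (H = √(89² + 10²) + 223 = √(7921 + 100) + 223 = √8021 + 223 = 223 + √8021 ≈ 312.56)
1/H = 1/(223 + √8021)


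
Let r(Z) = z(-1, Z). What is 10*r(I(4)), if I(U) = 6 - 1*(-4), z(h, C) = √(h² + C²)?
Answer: 10*√101 ≈ 100.50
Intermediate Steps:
z(h, C) = √(C² + h²)
I(U) = 10 (I(U) = 6 + 4 = 10)
r(Z) = √(1 + Z²) (r(Z) = √(Z² + (-1)²) = √(Z² + 1) = √(1 + Z²))
10*r(I(4)) = 10*√(1 + 10²) = 10*√(1 + 100) = 10*√101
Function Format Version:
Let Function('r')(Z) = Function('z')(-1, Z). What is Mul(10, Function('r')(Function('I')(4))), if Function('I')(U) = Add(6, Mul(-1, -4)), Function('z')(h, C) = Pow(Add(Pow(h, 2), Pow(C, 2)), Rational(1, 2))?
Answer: Mul(10, Pow(101, Rational(1, 2))) ≈ 100.50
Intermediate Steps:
Function('z')(h, C) = Pow(Add(Pow(C, 2), Pow(h, 2)), Rational(1, 2))
Function('I')(U) = 10 (Function('I')(U) = Add(6, 4) = 10)
Function('r')(Z) = Pow(Add(1, Pow(Z, 2)), Rational(1, 2)) (Function('r')(Z) = Pow(Add(Pow(Z, 2), Pow(-1, 2)), Rational(1, 2)) = Pow(Add(Pow(Z, 2), 1), Rational(1, 2)) = Pow(Add(1, Pow(Z, 2)), Rational(1, 2)))
Mul(10, Function('r')(Function('I')(4))) = Mul(10, Pow(Add(1, Pow(10, 2)), Rational(1, 2))) = Mul(10, Pow(Add(1, 100), Rational(1, 2))) = Mul(10, Pow(101, Rational(1, 2)))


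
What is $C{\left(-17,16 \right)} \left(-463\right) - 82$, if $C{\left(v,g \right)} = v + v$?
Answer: $15660$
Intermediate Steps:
$C{\left(v,g \right)} = 2 v$
$C{\left(-17,16 \right)} \left(-463\right) - 82 = 2 \left(-17\right) \left(-463\right) - 82 = \left(-34\right) \left(-463\right) - 82 = 15742 - 82 = 15660$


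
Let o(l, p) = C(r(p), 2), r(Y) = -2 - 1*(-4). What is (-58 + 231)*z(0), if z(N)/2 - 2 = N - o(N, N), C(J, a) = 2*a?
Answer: -692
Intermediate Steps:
r(Y) = 2 (r(Y) = -2 + 4 = 2)
o(l, p) = 4 (o(l, p) = 2*2 = 4)
z(N) = -4 + 2*N (z(N) = 4 + 2*(N - 1*4) = 4 + 2*(N - 4) = 4 + 2*(-4 + N) = 4 + (-8 + 2*N) = -4 + 2*N)
(-58 + 231)*z(0) = (-58 + 231)*(-4 + 2*0) = 173*(-4 + 0) = 173*(-4) = -692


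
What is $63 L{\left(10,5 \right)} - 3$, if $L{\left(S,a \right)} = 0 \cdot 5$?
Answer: $-3$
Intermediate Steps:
$L{\left(S,a \right)} = 0$
$63 L{\left(10,5 \right)} - 3 = 63 \cdot 0 - 3 = 0 - 3 = -3$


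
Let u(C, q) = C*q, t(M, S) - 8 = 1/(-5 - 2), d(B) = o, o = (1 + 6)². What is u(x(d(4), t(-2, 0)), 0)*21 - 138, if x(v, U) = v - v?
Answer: -138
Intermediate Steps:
o = 49 (o = 7² = 49)
d(B) = 49
t(M, S) = 55/7 (t(M, S) = 8 + 1/(-5 - 2) = 8 + 1/(-7) = 8 - ⅐ = 55/7)
x(v, U) = 0
u(x(d(4), t(-2, 0)), 0)*21 - 138 = (0*0)*21 - 138 = 0*21 - 138 = 0 - 138 = -138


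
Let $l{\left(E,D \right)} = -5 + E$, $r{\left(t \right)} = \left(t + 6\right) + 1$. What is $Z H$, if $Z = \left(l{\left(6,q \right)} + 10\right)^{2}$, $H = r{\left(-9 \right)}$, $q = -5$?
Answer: $-242$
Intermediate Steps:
$r{\left(t \right)} = 7 + t$ ($r{\left(t \right)} = \left(6 + t\right) + 1 = 7 + t$)
$H = -2$ ($H = 7 - 9 = -2$)
$Z = 121$ ($Z = \left(\left(-5 + 6\right) + 10\right)^{2} = \left(1 + 10\right)^{2} = 11^{2} = 121$)
$Z H = 121 \left(-2\right) = -242$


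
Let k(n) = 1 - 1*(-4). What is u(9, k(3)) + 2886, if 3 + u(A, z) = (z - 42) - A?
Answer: 2837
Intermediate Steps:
k(n) = 5 (k(n) = 1 + 4 = 5)
u(A, z) = -45 + z - A (u(A, z) = -3 + ((z - 42) - A) = -3 + ((-42 + z) - A) = -3 + (-42 + z - A) = -45 + z - A)
u(9, k(3)) + 2886 = (-45 + 5 - 1*9) + 2886 = (-45 + 5 - 9) + 2886 = -49 + 2886 = 2837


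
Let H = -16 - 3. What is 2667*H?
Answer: -50673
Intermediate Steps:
H = -19
2667*H = 2667*(-19) = -50673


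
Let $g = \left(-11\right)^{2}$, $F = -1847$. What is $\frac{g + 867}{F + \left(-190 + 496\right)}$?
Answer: $- \frac{988}{1541} \approx -0.64114$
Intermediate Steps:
$g = 121$
$\frac{g + 867}{F + \left(-190 + 496\right)} = \frac{121 + 867}{-1847 + \left(-190 + 496\right)} = \frac{988}{-1847 + 306} = \frac{988}{-1541} = 988 \left(- \frac{1}{1541}\right) = - \frac{988}{1541}$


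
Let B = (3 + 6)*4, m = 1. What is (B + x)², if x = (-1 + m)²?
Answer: 1296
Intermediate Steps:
B = 36 (B = 9*4 = 36)
x = 0 (x = (-1 + 1)² = 0² = 0)
(B + x)² = (36 + 0)² = 36² = 1296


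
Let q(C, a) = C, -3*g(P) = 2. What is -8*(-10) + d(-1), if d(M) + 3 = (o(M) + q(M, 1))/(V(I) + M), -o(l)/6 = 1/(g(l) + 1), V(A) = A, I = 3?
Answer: 135/2 ≈ 67.500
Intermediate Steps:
g(P) = -⅔ (g(P) = -⅓*2 = -⅔)
o(l) = -18 (o(l) = -6/(-⅔ + 1) = -6/⅓ = -6*3 = -18)
d(M) = -3 + (-18 + M)/(3 + M)
-8*(-10) + d(-1) = -8*(-10) + (-27 - 2*(-1))/(3 - 1) = 80 + (-27 + 2)/2 = 80 + (½)*(-25) = 80 - 25/2 = 135/2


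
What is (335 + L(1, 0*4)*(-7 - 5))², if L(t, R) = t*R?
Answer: 112225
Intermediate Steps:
L(t, R) = R*t
(335 + L(1, 0*4)*(-7 - 5))² = (335 + ((0*4)*1)*(-7 - 5))² = (335 + (0*1)*(-12))² = (335 + 0*(-12))² = (335 + 0)² = 335² = 112225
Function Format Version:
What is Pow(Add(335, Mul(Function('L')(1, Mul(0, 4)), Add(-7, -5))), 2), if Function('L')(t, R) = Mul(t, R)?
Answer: 112225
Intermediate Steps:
Function('L')(t, R) = Mul(R, t)
Pow(Add(335, Mul(Function('L')(1, Mul(0, 4)), Add(-7, -5))), 2) = Pow(Add(335, Mul(Mul(Mul(0, 4), 1), Add(-7, -5))), 2) = Pow(Add(335, Mul(Mul(0, 1), -12)), 2) = Pow(Add(335, Mul(0, -12)), 2) = Pow(Add(335, 0), 2) = Pow(335, 2) = 112225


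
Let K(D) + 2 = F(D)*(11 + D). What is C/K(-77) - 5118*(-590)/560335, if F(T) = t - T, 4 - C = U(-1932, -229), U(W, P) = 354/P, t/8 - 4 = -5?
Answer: 314973039143/58461095354 ≈ 5.3877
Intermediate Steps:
t = -8 (t = 32 + 8*(-5) = 32 - 40 = -8)
C = 1270/229 (C = 4 - 354/(-229) = 4 - 354*(-1)/229 = 4 - 1*(-354/229) = 4 + 354/229 = 1270/229 ≈ 5.5459)
F(T) = -8 - T
K(D) = -2 + (-8 - D)*(11 + D)
C/K(-77) - 5118*(-590)/560335 = 1270/(229*(-90 - 1*(-77)**2 - 19*(-77))) - 5118*(-590)/560335 = 1270/(229*(-90 - 1*5929 + 1463)) + 3019620*(1/560335) = 1270/(229*(-90 - 5929 + 1463)) + 603924/112067 = (1270/229)/(-4556) + 603924/112067 = (1270/229)*(-1/4556) + 603924/112067 = -635/521662 + 603924/112067 = 314973039143/58461095354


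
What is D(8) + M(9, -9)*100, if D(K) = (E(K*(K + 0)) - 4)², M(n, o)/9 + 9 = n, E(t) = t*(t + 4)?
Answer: 18905104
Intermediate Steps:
E(t) = t*(4 + t)
M(n, o) = -81 + 9*n
D(K) = (-4 + K²*(4 + K²))² (D(K) = ((K*(K + 0))*(4 + K*(K + 0)) - 4)² = ((K*K)*(4 + K*K) - 4)² = (K²*(4 + K²) - 4)² = (-4 + K²*(4 + K²))²)
D(8) + M(9, -9)*100 = (-4 + 8²*(4 + 8²))² + (-81 + 9*9)*100 = (-4 + 64*(4 + 64))² + (-81 + 81)*100 = (-4 + 64*68)² + 0*100 = (-4 + 4352)² + 0 = 4348² + 0 = 18905104 + 0 = 18905104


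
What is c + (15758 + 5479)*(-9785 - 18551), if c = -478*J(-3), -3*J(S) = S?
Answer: -601772110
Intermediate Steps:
J(S) = -S/3
c = -478 (c = -(-478)*(-3)/3 = -478*1 = -478)
c + (15758 + 5479)*(-9785 - 18551) = -478 + (15758 + 5479)*(-9785 - 18551) = -478 + 21237*(-28336) = -478 - 601771632 = -601772110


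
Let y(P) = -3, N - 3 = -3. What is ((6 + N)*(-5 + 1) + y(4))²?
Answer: 729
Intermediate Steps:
N = 0 (N = 3 - 3 = 0)
((6 + N)*(-5 + 1) + y(4))² = ((6 + 0)*(-5 + 1) - 3)² = (6*(-4) - 3)² = (-24 - 3)² = (-27)² = 729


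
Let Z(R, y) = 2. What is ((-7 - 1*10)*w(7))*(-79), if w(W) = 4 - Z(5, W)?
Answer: 2686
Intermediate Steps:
w(W) = 2 (w(W) = 4 - 1*2 = 4 - 2 = 2)
((-7 - 1*10)*w(7))*(-79) = ((-7 - 1*10)*2)*(-79) = ((-7 - 10)*2)*(-79) = -17*2*(-79) = -34*(-79) = 2686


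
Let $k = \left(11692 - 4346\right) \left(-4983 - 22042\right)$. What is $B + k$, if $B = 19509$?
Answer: $-198506141$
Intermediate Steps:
$k = -198525650$ ($k = 7346 \left(-27025\right) = -198525650$)
$B + k = 19509 - 198525650 = -198506141$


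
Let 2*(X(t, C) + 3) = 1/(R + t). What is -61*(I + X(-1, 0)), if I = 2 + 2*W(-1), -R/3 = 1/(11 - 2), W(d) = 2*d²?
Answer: -1281/8 ≈ -160.13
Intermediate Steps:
R = -⅓ (R = -3/(11 - 2) = -3/9 = -3*⅑ = -⅓ ≈ -0.33333)
I = 6 (I = 2 + 2*(2*(-1)²) = 2 + 2*(2*1) = 2 + 2*2 = 2 + 4 = 6)
X(t, C) = -3 + 1/(2*(-⅓ + t))
-61*(I + X(-1, 0)) = -61*(6 + 9*(1 - 2*(-1))/(2*(-1 + 3*(-1)))) = -61*(6 + 9*(1 + 2)/(2*(-1 - 3))) = -61*(6 + (9/2)*3/(-4)) = -61*(6 + (9/2)*(-¼)*3) = -61*(6 - 27/8) = -61*21/8 = -1281/8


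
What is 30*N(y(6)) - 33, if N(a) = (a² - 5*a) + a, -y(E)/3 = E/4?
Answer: 2229/2 ≈ 1114.5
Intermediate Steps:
y(E) = -3*E/4
N(a) = a² - 4*a
30*N(y(6)) - 33 = 30*((-¾*6)*(-4 - ¾*6)) - 33 = 30*(-9*(-4 - 9/2)/2) - 33 = 30*(-9/2*(-17/2)) - 33 = 30*(153/4) - 33 = 2295/2 - 33 = 2229/2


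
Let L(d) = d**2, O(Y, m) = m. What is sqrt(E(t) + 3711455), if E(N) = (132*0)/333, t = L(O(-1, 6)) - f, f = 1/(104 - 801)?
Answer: sqrt(3711455) ≈ 1926.5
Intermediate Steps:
f = -1/697 (f = 1/(-697) = -1/697 ≈ -0.0014347)
t = 25093/697 (t = 6**2 - 1*(-1/697) = 36 + 1/697 = 25093/697 ≈ 36.001)
E(N) = 0 (E(N) = 0*(1/333) = 0)
sqrt(E(t) + 3711455) = sqrt(0 + 3711455) = sqrt(3711455)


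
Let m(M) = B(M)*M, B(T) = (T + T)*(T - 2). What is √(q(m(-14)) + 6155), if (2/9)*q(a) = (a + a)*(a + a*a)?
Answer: I*√2220196472821 ≈ 1.49e+6*I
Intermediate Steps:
B(T) = 2*T*(-2 + T) (B(T) = (2*T)*(-2 + T) = 2*T*(-2 + T))
m(M) = 2*M²*(-2 + M) (m(M) = (2*M*(-2 + M))*M = 2*M²*(-2 + M))
q(a) = 9*a*(a + a²) (q(a) = 9*((a + a)*(a + a*a))/2 = 9*((2*a)*(a + a²))/2 = 9*(2*a*(a + a²))/2 = 9*a*(a + a²))
√(q(m(-14)) + 6155) = √(9*(2*(-14)²*(-2 - 14))²*(1 + 2*(-14)²*(-2 - 14)) + 6155) = √(9*(2*196*(-16))²*(1 + 2*196*(-16)) + 6155) = √(9*(-6272)²*(1 - 6272) + 6155) = √(9*39337984*(-6271) + 6155) = √(-2220196478976 + 6155) = √(-2220196472821) = I*√2220196472821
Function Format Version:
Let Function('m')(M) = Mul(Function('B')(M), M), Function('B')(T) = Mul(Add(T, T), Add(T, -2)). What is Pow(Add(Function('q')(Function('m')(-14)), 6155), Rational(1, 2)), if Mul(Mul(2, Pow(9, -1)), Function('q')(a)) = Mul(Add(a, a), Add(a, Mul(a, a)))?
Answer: Mul(I, Pow(2220196472821, Rational(1, 2))) ≈ Mul(1.4900e+6, I)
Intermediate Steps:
Function('B')(T) = Mul(2, T, Add(-2, T)) (Function('B')(T) = Mul(Mul(2, T), Add(-2, T)) = Mul(2, T, Add(-2, T)))
Function('m')(M) = Mul(2, Pow(M, 2), Add(-2, M)) (Function('m')(M) = Mul(Mul(2, M, Add(-2, M)), M) = Mul(2, Pow(M, 2), Add(-2, M)))
Function('q')(a) = Mul(9, a, Add(a, Pow(a, 2))) (Function('q')(a) = Mul(Rational(9, 2), Mul(Add(a, a), Add(a, Mul(a, a)))) = Mul(Rational(9, 2), Mul(Mul(2, a), Add(a, Pow(a, 2)))) = Mul(Rational(9, 2), Mul(2, a, Add(a, Pow(a, 2)))) = Mul(9, a, Add(a, Pow(a, 2))))
Pow(Add(Function('q')(Function('m')(-14)), 6155), Rational(1, 2)) = Pow(Add(Mul(9, Pow(Mul(2, Pow(-14, 2), Add(-2, -14)), 2), Add(1, Mul(2, Pow(-14, 2), Add(-2, -14)))), 6155), Rational(1, 2)) = Pow(Add(Mul(9, Pow(Mul(2, 196, -16), 2), Add(1, Mul(2, 196, -16))), 6155), Rational(1, 2)) = Pow(Add(Mul(9, Pow(-6272, 2), Add(1, -6272)), 6155), Rational(1, 2)) = Pow(Add(Mul(9, 39337984, -6271), 6155), Rational(1, 2)) = Pow(Add(-2220196478976, 6155), Rational(1, 2)) = Pow(-2220196472821, Rational(1, 2)) = Mul(I, Pow(2220196472821, Rational(1, 2)))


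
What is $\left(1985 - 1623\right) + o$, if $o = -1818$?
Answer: $-1456$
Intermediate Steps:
$\left(1985 - 1623\right) + o = \left(1985 - 1623\right) - 1818 = 362 - 1818 = -1456$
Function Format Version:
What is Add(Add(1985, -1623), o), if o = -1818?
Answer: -1456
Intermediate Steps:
Add(Add(1985, -1623), o) = Add(Add(1985, -1623), -1818) = Add(362, -1818) = -1456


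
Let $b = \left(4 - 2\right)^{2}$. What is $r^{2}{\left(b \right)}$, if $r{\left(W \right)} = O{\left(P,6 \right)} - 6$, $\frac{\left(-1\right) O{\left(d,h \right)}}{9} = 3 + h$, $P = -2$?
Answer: $7569$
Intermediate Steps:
$O{\left(d,h \right)} = -27 - 9 h$ ($O{\left(d,h \right)} = - 9 \left(3 + h\right) = -27 - 9 h$)
$b = 4$ ($b = 2^{2} = 4$)
$r{\left(W \right)} = -87$ ($r{\left(W \right)} = \left(-27 - 54\right) - 6 = -81 - 6 = -87$)
$r^{2}{\left(b \right)} = \left(-87\right)^{2} = 7569$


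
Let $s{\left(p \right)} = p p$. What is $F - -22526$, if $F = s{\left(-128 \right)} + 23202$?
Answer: $62112$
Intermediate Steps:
$s{\left(p \right)} = p^{2}$
$F = 39586$ ($F = \left(-128\right)^{2} + 23202 = 16384 + 23202 = 39586$)
$F - -22526 = 39586 - -22526 = 39586 + 22526 = 62112$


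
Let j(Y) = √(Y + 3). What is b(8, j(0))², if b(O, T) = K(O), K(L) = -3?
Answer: 9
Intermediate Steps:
j(Y) = √(3 + Y)
b(O, T) = -3
b(8, j(0))² = (-3)² = 9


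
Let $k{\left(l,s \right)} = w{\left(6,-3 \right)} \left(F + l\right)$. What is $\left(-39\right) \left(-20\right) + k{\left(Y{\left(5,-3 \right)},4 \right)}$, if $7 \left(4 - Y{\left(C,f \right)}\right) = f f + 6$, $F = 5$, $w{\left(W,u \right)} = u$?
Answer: $\frac{5316}{7} \approx 759.43$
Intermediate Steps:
$Y{\left(C,f \right)} = \frac{22}{7} - \frac{f^{2}}{7}$ ($Y{\left(C,f \right)} = 4 - \frac{f f + 6}{7} = 4 - \frac{f^{2} + 6}{7} = 4 - \frac{6 + f^{2}}{7} = 4 - \left(\frac{6}{7} + \frac{f^{2}}{7}\right) = \frac{22}{7} - \frac{f^{2}}{7}$)
$k{\left(l,s \right)} = -15 - 3 l$ ($k{\left(l,s \right)} = - 3 \left(5 + l\right) = -15 - 3 l$)
$\left(-39\right) \left(-20\right) + k{\left(Y{\left(5,-3 \right)},4 \right)} = \left(-39\right) \left(-20\right) - \left(15 + 3 \left(\frac{22}{7} - \frac{\left(-3\right)^{2}}{7}\right)\right) = 780 - \left(15 + 3 \left(\frac{22}{7} - \frac{9}{7}\right)\right) = 780 - \frac{144}{7} = \frac{5316}{7}$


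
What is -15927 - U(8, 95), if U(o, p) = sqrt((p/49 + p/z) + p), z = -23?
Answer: -15927 - sqrt(2405685)/161 ≈ -15937.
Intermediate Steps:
U(o, p) = sqrt(25323)*sqrt(p)/161 (U(o, p) = sqrt((p/49 + p/(-23)) + p) = sqrt((p*(1/49) + p*(-1/23)) + p) = sqrt((p/49 - p/23) + p) = sqrt(-26*p/1127 + p) = sqrt(1101*p/1127) = sqrt(25323)*sqrt(p)/161)
-15927 - U(8, 95) = -15927 - sqrt(25323)*sqrt(95)/161 = -15927 - sqrt(2405685)/161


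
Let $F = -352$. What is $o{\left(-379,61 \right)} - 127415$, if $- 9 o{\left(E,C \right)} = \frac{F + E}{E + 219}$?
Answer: $- \frac{183478331}{1440} \approx -1.2742 \cdot 10^{5}$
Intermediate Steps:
$o{\left(E,C \right)} = - \frac{-352 + E}{9 \left(219 + E\right)}$ ($o{\left(E,C \right)} = - \frac{\left(-352 + E\right) \frac{1}{E + 219}}{9} = - \frac{\left(-352 + E\right) \frac{1}{219 + E}}{9} = - \frac{\frac{1}{219 + E} \left(-352 + E\right)}{9} = - \frac{-352 + E}{9 \left(219 + E\right)}$)
$o{\left(-379,61 \right)} - 127415 = \frac{352 - -379}{9 \left(219 - 379\right)} - 127415 = \frac{352 + 379}{9 \left(-160\right)} - 127415 = \frac{1}{9} \left(- \frac{1}{160}\right) 731 - 127415 = - \frac{731}{1440} - 127415 = - \frac{183478331}{1440}$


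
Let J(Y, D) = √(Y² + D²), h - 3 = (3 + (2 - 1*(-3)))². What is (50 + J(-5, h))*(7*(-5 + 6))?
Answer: 350 + 7*√4514 ≈ 820.30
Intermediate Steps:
h = 67 (h = 3 + (3 + (2 - 1*(-3)))² = 3 + (3 + (2 + 3))² = 3 + (3 + 5)² = 3 + 8² = 3 + 64 = 67)
J(Y, D) = √(D² + Y²)
(50 + J(-5, h))*(7*(-5 + 6)) = (50 + √(67² + (-5)²))*(7*(-5 + 6)) = (50 + √(4489 + 25))*(7*1) = (50 + √4514)*7 = 350 + 7*√4514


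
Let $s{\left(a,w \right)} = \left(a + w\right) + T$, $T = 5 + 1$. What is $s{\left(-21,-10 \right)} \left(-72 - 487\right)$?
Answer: $13975$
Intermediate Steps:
$T = 6$
$s{\left(a,w \right)} = 6 + a + w$ ($s{\left(a,w \right)} = \left(a + w\right) + 6 = 6 + a + w$)
$s{\left(-21,-10 \right)} \left(-72 - 487\right) = \left(6 - 21 - 10\right) \left(-72 - 487\right) = \left(-25\right) \left(-559\right) = 13975$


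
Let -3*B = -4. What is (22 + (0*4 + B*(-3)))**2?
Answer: 324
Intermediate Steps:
B = 4/3 (B = -1/3*(-4) = 4/3 ≈ 1.3333)
(22 + (0*4 + B*(-3)))**2 = (22 + (0*4 + (4/3)*(-3)))**2 = (22 + (0 - 4))**2 = (22 - 4)**2 = 18**2 = 324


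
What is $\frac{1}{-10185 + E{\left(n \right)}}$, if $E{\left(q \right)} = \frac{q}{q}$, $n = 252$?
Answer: $- \frac{1}{10184} \approx -9.8193 \cdot 10^{-5}$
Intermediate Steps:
$E{\left(q \right)} = 1$
$\frac{1}{-10185 + E{\left(n \right)}} = \frac{1}{-10185 + 1} = \frac{1}{-10184} = - \frac{1}{10184}$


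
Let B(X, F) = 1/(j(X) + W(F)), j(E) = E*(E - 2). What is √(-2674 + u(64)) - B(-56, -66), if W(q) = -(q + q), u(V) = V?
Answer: -1/3380 + 3*I*√290 ≈ -0.00029586 + 51.088*I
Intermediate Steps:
j(E) = E*(-2 + E)
W(q) = -2*q
B(X, F) = 1/(-2*F + X*(-2 + X)) (B(X, F) = 1/(X*(-2 + X) - 2*F) = 1/(-2*F + X*(-2 + X)))
√(-2674 + u(64)) - B(-56, -66) = √(-2674 + 64) - (-1)/(2*(-66) - 1*(-56)*(-2 - 56)) = √(-2610) - (-1)/(-132 - 1*(-56)*(-58)) = 3*I*√290 - (-1)/(-132 - 3248) = 3*I*√290 - (-1)/(-3380) = 3*I*√290 - (-1)*(-1)/3380 = 3*I*√290 - 1*1/3380 = 3*I*√290 - 1/3380 = -1/3380 + 3*I*√290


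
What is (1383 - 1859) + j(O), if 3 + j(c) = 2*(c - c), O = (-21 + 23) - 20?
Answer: -479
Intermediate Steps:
O = -18 (O = 2 - 20 = -18)
j(c) = -3 (j(c) = -3 + 2*(c - c) = -3 + 2*0 = -3 + 0 = -3)
(1383 - 1859) + j(O) = (1383 - 1859) - 3 = -476 - 3 = -479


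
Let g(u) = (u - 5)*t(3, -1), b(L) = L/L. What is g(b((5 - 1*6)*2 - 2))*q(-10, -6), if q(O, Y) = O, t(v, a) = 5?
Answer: 200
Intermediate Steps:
b(L) = 1
g(u) = -25 + 5*u (g(u) = (u - 5)*5 = (-5 + u)*5 = -25 + 5*u)
g(b((5 - 1*6)*2 - 2))*q(-10, -6) = (-25 + 5*1)*(-10) = (-25 + 5)*(-10) = -20*(-10) = 200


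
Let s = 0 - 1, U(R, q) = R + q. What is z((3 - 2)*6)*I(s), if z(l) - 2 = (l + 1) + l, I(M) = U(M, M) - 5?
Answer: -105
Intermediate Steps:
s = -1
I(M) = -5 + 2*M (I(M) = (M + M) - 5 = 2*M - 5 = -5 + 2*M)
z(l) = 3 + 2*l (z(l) = 2 + ((l + 1) + l) = 2 + ((1 + l) + l) = 2 + (1 + 2*l) = 3 + 2*l)
z((3 - 2)*6)*I(s) = (3 + 2*((3 - 2)*6))*(-5 + 2*(-1)) = (3 + 2*(1*6))*(-5 - 2) = (3 + 2*6)*(-7) = (3 + 12)*(-7) = 15*(-7) = -105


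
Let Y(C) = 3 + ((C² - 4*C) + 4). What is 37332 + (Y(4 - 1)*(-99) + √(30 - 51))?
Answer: 36936 + I*√21 ≈ 36936.0 + 4.5826*I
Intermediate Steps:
Y(C) = 7 + C² - 4*C (Y(C) = 3 + (4 + C² - 4*C) = 7 + C² - 4*C)
37332 + (Y(4 - 1)*(-99) + √(30 - 51)) = 37332 + ((7 + (4 - 1)² - 4*(4 - 1))*(-99) + √(30 - 51)) = 37332 + ((7 + 3² - 4*3)*(-99) + √(-21)) = 37332 + ((7 + 9 - 12)*(-99) + I*√21) = 37332 + (4*(-99) + I*√21) = 37332 + (-396 + I*√21) = 36936 + I*√21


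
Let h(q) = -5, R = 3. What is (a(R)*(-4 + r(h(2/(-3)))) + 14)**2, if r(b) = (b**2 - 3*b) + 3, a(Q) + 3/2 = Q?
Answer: 21025/4 ≈ 5256.3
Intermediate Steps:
a(Q) = -3/2 + Q
r(b) = 3 + b**2 - 3*b
(a(R)*(-4 + r(h(2/(-3)))) + 14)**2 = ((-3/2 + 3)*(-4 + (3 + (-5)**2 - 3*(-5))) + 14)**2 = (3*(-4 + (3 + 25 + 15))/2 + 14)**2 = (3*(-4 + 43)/2 + 14)**2 = ((3/2)*39 + 14)**2 = (117/2 + 14)**2 = (145/2)**2 = 21025/4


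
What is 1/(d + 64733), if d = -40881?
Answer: 1/23852 ≈ 4.1925e-5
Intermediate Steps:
1/(d + 64733) = 1/(-40881 + 64733) = 1/23852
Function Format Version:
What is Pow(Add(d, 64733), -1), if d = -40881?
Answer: Rational(1, 23852) ≈ 4.1925e-5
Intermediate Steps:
Pow(Add(d, 64733), -1) = Pow(Add(-40881, 64733), -1) = Pow(23852, -1) = Rational(1, 23852)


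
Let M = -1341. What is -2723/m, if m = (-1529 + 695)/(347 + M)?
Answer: -1353331/417 ≈ -3245.4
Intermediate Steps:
m = 417/497 (m = (-1529 + 695)/(347 - 1341) = -834/(-994) = -834*(-1/994) = 417/497 ≈ 0.83903)
-2723/m = -2723/417/497 = -2723*497/417 = -1353331/417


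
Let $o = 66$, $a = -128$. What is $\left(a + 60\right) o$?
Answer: $-4488$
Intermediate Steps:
$\left(a + 60\right) o = \left(-128 + 60\right) 66 = \left(-68\right) 66 = -4488$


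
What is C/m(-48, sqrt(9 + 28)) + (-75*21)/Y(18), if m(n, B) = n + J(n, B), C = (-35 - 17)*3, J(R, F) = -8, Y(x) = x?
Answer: -593/7 ≈ -84.714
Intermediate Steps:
C = -156 (C = -52*3 = -156)
m(n, B) = -8 + n (m(n, B) = n - 8 = -8 + n)
C/m(-48, sqrt(9 + 28)) + (-75*21)/Y(18) = -156/(-8 - 48) - 75*21/18 = -156/(-56) - 1575*1/18 = -156*(-1/56) - 175/2 = 39/14 - 175/2 = -593/7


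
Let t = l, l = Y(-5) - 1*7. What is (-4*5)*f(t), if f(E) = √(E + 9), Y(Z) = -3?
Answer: -20*I ≈ -20.0*I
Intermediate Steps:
l = -10 (l = -3 - 1*7 = -3 - 7 = -10)
t = -10
f(E) = √(9 + E)
(-4*5)*f(t) = (-4*5)*√(9 - 10) = -20*I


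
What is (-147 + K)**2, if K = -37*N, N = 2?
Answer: 48841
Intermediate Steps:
K = -74 (K = -37*2 = -74)
(-147 + K)**2 = (-147 - 74)**2 = (-221)**2 = 48841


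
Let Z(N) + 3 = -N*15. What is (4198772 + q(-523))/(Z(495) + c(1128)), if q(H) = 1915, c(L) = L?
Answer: -466743/700 ≈ -666.78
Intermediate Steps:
Z(N) = -3 - 15*N (Z(N) = -3 - N*15 = -3 - 15*N)
(4198772 + q(-523))/(Z(495) + c(1128)) = (4198772 + 1915)/((-3 - 15*495) + 1128) = 4200687/((-3 - 7425) + 1128) = 4200687/(-7428 + 1128) = 4200687/(-6300) = 4200687*(-1/6300) = -466743/700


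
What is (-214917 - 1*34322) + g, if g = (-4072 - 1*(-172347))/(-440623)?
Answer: -109820604172/440623 ≈ -2.4924e+5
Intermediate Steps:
g = -168275/440623 (g = (-4072 + 172347)*(-1/440623) = 168275*(-1/440623) = -168275/440623 ≈ -0.38190)
(-214917 - 1*34322) + g = (-214917 - 1*34322) - 168275/440623 = (-214917 - 34322) - 168275/440623 = -249239 - 168275/440623 = -109820604172/440623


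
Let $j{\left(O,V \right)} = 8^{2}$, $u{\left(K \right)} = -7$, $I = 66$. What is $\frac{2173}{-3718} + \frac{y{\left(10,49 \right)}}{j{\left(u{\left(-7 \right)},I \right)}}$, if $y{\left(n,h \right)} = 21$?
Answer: $- \frac{30497}{118976} \approx -0.25633$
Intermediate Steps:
$j{\left(O,V \right)} = 64$
$\frac{2173}{-3718} + \frac{y{\left(10,49 \right)}}{j{\left(u{\left(-7 \right)},I \right)}} = \frac{2173}{-3718} + \frac{21}{64} = 2173 \left(- \frac{1}{3718}\right) + 21 \cdot \frac{1}{64} = - \frac{2173}{3718} + \frac{21}{64} = - \frac{30497}{118976}$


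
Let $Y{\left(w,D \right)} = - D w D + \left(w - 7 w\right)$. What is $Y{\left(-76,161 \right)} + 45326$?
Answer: $2015778$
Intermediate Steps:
$Y{\left(w,D \right)} = - 6 w - w D^{2}$ ($Y{\left(w,D \right)} = - D w D - 6 w = - w D^{2} - 6 w = - 6 w - w D^{2}$)
$Y{\left(-76,161 \right)} + 45326 = \left(-1\right) \left(-76\right) \left(6 + 161^{2}\right) + 45326 = \left(-1\right) \left(-76\right) \left(6 + 25921\right) + 45326 = \left(-1\right) \left(-76\right) 25927 + 45326 = 1970452 + 45326 = 2015778$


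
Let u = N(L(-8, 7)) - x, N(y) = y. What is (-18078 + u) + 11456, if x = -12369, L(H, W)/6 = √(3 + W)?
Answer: 5747 + 6*√10 ≈ 5766.0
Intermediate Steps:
L(H, W) = 6*√(3 + W)
u = 12369 + 6*√10 (u = 6*√(3 + 7) - 1*(-12369) = 6*√10 + 12369 = 12369 + 6*√10 ≈ 12388.)
(-18078 + u) + 11456 = (-18078 + (12369 + 6*√10)) + 11456 = (-5709 + 6*√10) + 11456 = 5747 + 6*√10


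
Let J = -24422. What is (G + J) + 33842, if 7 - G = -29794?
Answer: 39221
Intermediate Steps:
G = 29801 (G = 7 - 1*(-29794) = 7 + 29794 = 29801)
(G + J) + 33842 = (29801 - 24422) + 33842 = 5379 + 33842 = 39221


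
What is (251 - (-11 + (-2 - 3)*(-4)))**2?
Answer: 58564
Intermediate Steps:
(251 - (-11 + (-2 - 3)*(-4)))**2 = (251 - (-11 - 5*(-4)))**2 = (251 - (-11 + 20))**2 = (251 - 1*9)**2 = (251 - 9)**2 = 242**2 = 58564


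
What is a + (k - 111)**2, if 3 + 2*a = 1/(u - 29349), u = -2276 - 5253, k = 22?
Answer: 584110641/73756 ≈ 7919.5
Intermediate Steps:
u = -7529
a = -110635/73756 (a = -3/2 + 1/(2*(-7529 - 29349)) = -3/2 + (1/2)/(-36878) = -3/2 + (1/2)*(-1/36878) = -3/2 - 1/73756 = -110635/73756 ≈ -1.5000)
a + (k - 111)**2 = -110635/73756 + (22 - 111)**2 = -110635/73756 + (-89)**2 = -110635/73756 + 7921 = 584110641/73756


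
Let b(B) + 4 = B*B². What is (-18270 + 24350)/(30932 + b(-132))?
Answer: -76/28363 ≈ -0.0026795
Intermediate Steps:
b(B) = -4 + B³ (b(B) = -4 + B*B² = -4 + B³)
(-18270 + 24350)/(30932 + b(-132)) = (-18270 + 24350)/(30932 + (-4 + (-132)³)) = 6080/(30932 + (-4 - 2299968)) = 6080/(30932 - 2299972) = 6080/(-2269040) = 6080*(-1/2269040) = -76/28363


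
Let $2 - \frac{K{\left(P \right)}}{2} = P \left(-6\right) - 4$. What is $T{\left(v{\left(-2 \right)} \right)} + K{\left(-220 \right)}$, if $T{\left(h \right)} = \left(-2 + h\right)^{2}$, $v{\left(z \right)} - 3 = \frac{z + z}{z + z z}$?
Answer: $-2627$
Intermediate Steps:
$K{\left(P \right)} = 12 + 12 P$ ($K{\left(P \right)} = 4 - 2 \left(P \left(-6\right) - 4\right) = 4 - 2 \left(- 6 P - 4\right) = 4 - 2 \left(-4 - 6 P\right) = 4 + \left(8 + 12 P\right) = 12 + 12 P$)
$v{\left(z \right)} = 3 + \frac{2 z}{z + z^{2}}$ ($v{\left(z \right)} = 3 + \frac{z + z}{z + z z} = 3 + \frac{2 z}{z + z^{2}}$)
$T{\left(v{\left(-2 \right)} \right)} + K{\left(-220 \right)} = \left(-2 + \frac{5 + 3 \left(-2\right)}{1 - 2}\right)^{2} + \left(12 + 12 \left(-220\right)\right) = \left(-2 + \frac{5 - 6}{-1}\right)^{2} + \left(12 - 2640\right) = \left(-2 - -1\right)^{2} - 2628 = \left(-2 + 1\right)^{2} - 2628 = \left(-1\right)^{2} - 2628 = 1 - 2628 = -2627$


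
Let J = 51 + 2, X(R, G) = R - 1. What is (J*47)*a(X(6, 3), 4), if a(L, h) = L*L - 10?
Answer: 37365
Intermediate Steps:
X(R, G) = -1 + R
J = 53
a(L, h) = -10 + L**2 (a(L, h) = L**2 - 10 = -10 + L**2)
(J*47)*a(X(6, 3), 4) = (53*47)*(-10 + (-1 + 6)**2) = 2491*(-10 + 5**2) = 2491*(-10 + 25) = 2491*15 = 37365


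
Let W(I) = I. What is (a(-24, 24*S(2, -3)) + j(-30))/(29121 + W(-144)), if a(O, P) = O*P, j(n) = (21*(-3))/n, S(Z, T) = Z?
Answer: -3833/96590 ≈ -0.039683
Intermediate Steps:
j(n) = -63/n
(a(-24, 24*S(2, -3)) + j(-30))/(29121 + W(-144)) = (-576*2 - 63/(-30))/(29121 - 144) = (-24*48 - 63*(-1/30))/28977 = (-1152 + 21/10)*(1/28977) = -11499/10*1/28977 = -3833/96590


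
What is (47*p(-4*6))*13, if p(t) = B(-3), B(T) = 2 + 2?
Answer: 2444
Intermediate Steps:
B(T) = 4
p(t) = 4
(47*p(-4*6))*13 = (47*4)*13 = 188*13 = 2444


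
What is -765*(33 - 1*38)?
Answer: 3825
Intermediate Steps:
-765*(33 - 1*38) = -765*(33 - 38) = -765*(-5) = 3825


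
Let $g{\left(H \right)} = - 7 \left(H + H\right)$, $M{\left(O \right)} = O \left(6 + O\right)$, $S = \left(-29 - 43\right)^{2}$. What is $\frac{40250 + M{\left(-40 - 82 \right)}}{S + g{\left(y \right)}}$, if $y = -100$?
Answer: $\frac{27201}{3292} \approx 8.2628$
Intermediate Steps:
$S = 5184$ ($S = \left(-72\right)^{2} = 5184$)
$g{\left(H \right)} = - 14 H$ ($g{\left(H \right)} = - 7 \cdot 2 H = - 14 H$)
$\frac{40250 + M{\left(-40 - 82 \right)}}{S + g{\left(y \right)}} = \frac{40250 + \left(-40 - 82\right) \left(6 - 122\right)}{5184 - -1400} = \frac{40250 - 122 \left(6 - 122\right)}{5184 + 1400} = \frac{40250 - -14152}{6584} = \left(40250 + 14152\right) \frac{1}{6584} = 54402 \cdot \frac{1}{6584} = \frac{27201}{3292}$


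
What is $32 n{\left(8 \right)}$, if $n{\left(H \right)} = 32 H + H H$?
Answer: $10240$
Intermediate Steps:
$n{\left(H \right)} = H^{2} + 32 H$ ($n{\left(H \right)} = 32 H + H^{2} = H^{2} + 32 H$)
$32 n{\left(8 \right)} = 32 \cdot 8 \left(32 + 8\right) = 32 \cdot 8 \cdot 40 = 32 \cdot 320 = 10240$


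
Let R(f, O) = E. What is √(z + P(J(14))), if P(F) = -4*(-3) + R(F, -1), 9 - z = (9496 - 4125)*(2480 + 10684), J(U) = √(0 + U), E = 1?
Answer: I*√70703822 ≈ 8408.6*I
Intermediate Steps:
R(f, O) = 1
J(U) = √U
z = -70703835 (z = 9 - (9496 - 4125)*(2480 + 10684) = 9 - 5371*13164 = 9 - 1*70703844 = 9 - 70703844 = -70703835)
P(F) = 13 (P(F) = -4*(-3) + 1 = 12 + 1 = 13)
√(z + P(J(14))) = √(-70703835 + 13) = √(-70703822) = I*√70703822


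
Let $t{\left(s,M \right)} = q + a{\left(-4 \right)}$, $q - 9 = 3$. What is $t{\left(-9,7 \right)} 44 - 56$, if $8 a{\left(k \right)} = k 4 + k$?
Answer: $362$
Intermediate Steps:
$a{\left(k \right)} = \frac{5 k}{8}$ ($a{\left(k \right)} = \frac{k 4 + k}{8} = \frac{4 k + k}{8} = \frac{5 k}{8}$)
$q = 12$ ($q = 9 + 3 = 12$)
$t{\left(s,M \right)} = \frac{19}{2}$ ($t{\left(s,M \right)} = 12 + \frac{5}{8} \left(-4\right) = 12 - \frac{5}{2} = \frac{19}{2}$)
$t{\left(-9,7 \right)} 44 - 56 = \frac{19}{2} \cdot 44 - 56 = 418 - 56 = 362$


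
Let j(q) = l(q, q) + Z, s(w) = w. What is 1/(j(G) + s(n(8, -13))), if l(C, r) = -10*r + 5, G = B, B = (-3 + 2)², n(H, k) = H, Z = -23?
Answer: -1/20 ≈ -0.050000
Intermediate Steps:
B = 1 (B = (-1)² = 1)
G = 1
l(C, r) = 5 - 10*r
j(q) = -18 - 10*q (j(q) = (5 - 10*q) - 23 = -18 - 10*q)
1/(j(G) + s(n(8, -13))) = 1/((-18 - 10*1) + 8) = 1/((-18 - 10) + 8) = 1/(-28 + 8) = 1/(-20) = -1/20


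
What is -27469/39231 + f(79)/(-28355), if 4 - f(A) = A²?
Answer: -534199748/1112395005 ≈ -0.48022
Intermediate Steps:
f(A) = 4 - A²
-27469/39231 + f(79)/(-28355) = -27469/39231 + (4 - 1*79²)/(-28355) = -27469*1/39231 + (4 - 1*6241)*(-1/28355) = -27469/39231 + (4 - 6241)*(-1/28355) = -27469/39231 - 6237*(-1/28355) = -27469/39231 + 6237/28355 = -534199748/1112395005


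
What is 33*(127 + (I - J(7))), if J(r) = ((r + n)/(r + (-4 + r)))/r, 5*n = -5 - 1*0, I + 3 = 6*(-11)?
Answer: 66891/35 ≈ 1911.2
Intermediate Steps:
I = -69 (I = -3 + 6*(-11) = -3 - 66 = -69)
n = -1 (n = (-5 - 1*0)/5 = (-5 + 0)/5 = (1/5)*(-5) = -1)
J(r) = (-1 + r)/(r*(-4 + 2*r)) (J(r) = ((r - 1)/(r + (-4 + r)))/r = ((-1 + r)/(-4 + 2*r))/r = (-1 + r)/(r*(-4 + 2*r)))
33*(127 + (I - J(7))) = 33*(127 + (-69 - (-1 + 7)/(2*7*(-2 + 7)))) = 33*(127 + (-69 - 6/(2*7*5))) = 33*(127 + (-69 - 1*3/35)) = 33*(127 + (-69 - 3/35)) = 33*(127 - 2418/35) = 33*(2027/35) = 66891/35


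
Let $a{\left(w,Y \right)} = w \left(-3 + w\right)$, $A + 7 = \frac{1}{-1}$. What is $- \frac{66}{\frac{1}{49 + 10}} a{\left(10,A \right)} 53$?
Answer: $-14446740$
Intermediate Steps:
$A = -8$ ($A = -7 + \frac{1}{-1} = -7 - 1 = -8$)
$- \frac{66}{\frac{1}{49 + 10}} a{\left(10,A \right)} 53 = - \frac{66}{\frac{1}{49 + 10}} \cdot 10 \left(-3 + 10\right) 53 = - \frac{66}{\frac{1}{59}} \cdot 10 \cdot 7 \cdot 53 = - 66 \frac{1}{\frac{1}{59}} \cdot 70 \cdot 53 = \left(-66\right) 59 \cdot 70 \cdot 53 = \left(-3894\right) 70 \cdot 53 = \left(-272580\right) 53 = -14446740$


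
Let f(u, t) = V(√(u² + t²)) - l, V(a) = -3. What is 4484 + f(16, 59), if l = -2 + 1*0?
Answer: 4483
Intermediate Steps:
l = -2 (l = -2 + 0 = -2)
f(u, t) = -1 (f(u, t) = -3 - 1*(-2) = -3 + 2 = -1)
4484 + f(16, 59) = 4484 - 1 = 4483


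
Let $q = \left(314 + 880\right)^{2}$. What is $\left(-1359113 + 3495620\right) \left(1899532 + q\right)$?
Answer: $7104244708176$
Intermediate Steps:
$q = 1425636$ ($q = 1194^{2} = 1425636$)
$\left(-1359113 + 3495620\right) \left(1899532 + q\right) = \left(-1359113 + 3495620\right) \left(1899532 + 1425636\right) = 2136507 \cdot 3325168 = 7104244708176$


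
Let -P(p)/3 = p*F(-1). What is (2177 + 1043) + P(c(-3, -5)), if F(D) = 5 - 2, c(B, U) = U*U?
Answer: 2995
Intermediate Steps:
c(B, U) = U²
F(D) = 3
P(p) = -9*p (P(p) = -3*p*3 = -9*p)
(2177 + 1043) + P(c(-3, -5)) = (2177 + 1043) - 9*(-5)² = 3220 - 9*25 = 3220 - 225 = 2995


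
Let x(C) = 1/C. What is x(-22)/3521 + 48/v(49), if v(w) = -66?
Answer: -56337/77462 ≈ -0.72729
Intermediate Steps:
x(-22)/3521 + 48/v(49) = 1/(-22*3521) + 48/(-66) = -1/22*1/3521 + 48*(-1/66) = -1/77462 - 8/11 = -56337/77462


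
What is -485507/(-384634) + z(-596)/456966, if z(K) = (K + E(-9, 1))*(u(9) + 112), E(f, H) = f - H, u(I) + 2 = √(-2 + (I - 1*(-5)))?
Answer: 32703414887/29294110074 - 202*√3/76161 ≈ 1.1118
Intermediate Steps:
u(I) = -2 + √(3 + I) (u(I) = -2 + √(-2 + (I - 1*(-5))) = -2 + √(-2 + (I + 5)) = -2 + √(-2 + (5 + I)) = -2 + √(3 + I))
z(K) = (-10 + K)*(110 + 2*√3) (z(K) = (K + (-9 - 1*1))*((-2 + √(3 + 9)) + 112) = (K + (-9 - 1))*((-2 + √12) + 112) = (K - 10)*((-2 + 2*√3) + 112) = (-10 + K)*(110 + 2*√3))
-485507/(-384634) + z(-596)/456966 = -485507/(-384634) + (-1100 - 20*√3 + 110*(-596) + 2*(-596)*√3)/456966 = -485507*(-1/384634) + (-1100 - 20*√3 - 65560 - 1192*√3)*(1/456966) = 485507/384634 + (-66660 - 1212*√3)*(1/456966) = 485507/384634 + (-11110/76161 - 202*√3/76161) = 32703414887/29294110074 - 202*√3/76161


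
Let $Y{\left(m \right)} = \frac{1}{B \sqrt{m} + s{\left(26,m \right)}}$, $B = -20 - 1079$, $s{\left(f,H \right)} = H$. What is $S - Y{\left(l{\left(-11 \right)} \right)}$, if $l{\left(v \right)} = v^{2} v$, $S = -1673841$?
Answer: $\frac{7 \left(- 2890723407 \sqrt{11} + 318268910 i\right)}{11 \left(- 121 i + 1099 \sqrt{11}\right)} \approx -1.6738 \cdot 10^{6} - 1.5259 \cdot 10^{-5} i$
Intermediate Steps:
$B = -1099$ ($B = -20 - 1079 = -1099$)
$l{\left(v \right)} = v^{3}$
$Y{\left(m \right)} = \frac{1}{m - 1099 \sqrt{m}}$ ($Y{\left(m \right)} = \frac{1}{- 1099 \sqrt{m} + m} = \frac{1}{m - 1099 \sqrt{m}}$)
$S - Y{\left(l{\left(-11 \right)} \right)} = -1673841 - \frac{1}{\left(-11\right)^{3} - 1099 \sqrt{\left(-11\right)^{3}}} = -1673841 - \frac{1}{-1331 - 1099 \sqrt{-1331}} = -1673841 - \frac{1}{-1331 - 1099 \cdot 11 i \sqrt{11}} = -1673841 - \frac{1}{-1331 - 12089 i \sqrt{11}}$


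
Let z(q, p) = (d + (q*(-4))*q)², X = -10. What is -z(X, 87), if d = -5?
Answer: -164025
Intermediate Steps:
z(q, p) = (-5 - 4*q²)² (z(q, p) = (-5 + (q*(-4))*q)² = (-5 + (-4*q)*q)² = (-5 - 4*q²)²)
-z(X, 87) = -(5 + 4*(-10)²)² = -(5 + 4*100)² = -(5 + 400)² = -1*405² = -1*164025 = -164025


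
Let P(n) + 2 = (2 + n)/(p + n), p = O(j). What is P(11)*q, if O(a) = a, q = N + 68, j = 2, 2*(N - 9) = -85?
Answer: -69/2 ≈ -34.500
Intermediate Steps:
N = -67/2 (N = 9 + (1/2)*(-85) = 9 - 85/2 = -67/2 ≈ -33.500)
q = 69/2 (q = -67/2 + 68 = 69/2 ≈ 34.500)
p = 2
P(n) = -1 (P(n) = -2 + (2 + n)/(2 + n) = -2 + 1 = -1)
P(11)*q = -1*69/2 = -69/2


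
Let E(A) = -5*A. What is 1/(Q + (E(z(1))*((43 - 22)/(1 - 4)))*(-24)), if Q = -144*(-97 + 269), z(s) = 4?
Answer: -1/28128 ≈ -3.5552e-5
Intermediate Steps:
Q = -24768 (Q = -144*172 = -24768)
1/(Q + (E(z(1))*((43 - 22)/(1 - 4)))*(-24)) = 1/(-24768 + ((-5*4)*((43 - 22)/(1 - 4)))*(-24)) = 1/(-24768 - 420/(-3)*(-24)) = 1/(-24768 - 420*(-1)/3*(-24)) = 1/(-24768 - 20*(-7)*(-24)) = 1/(-24768 + 140*(-24)) = 1/(-24768 - 3360) = 1/(-28128) = -1/28128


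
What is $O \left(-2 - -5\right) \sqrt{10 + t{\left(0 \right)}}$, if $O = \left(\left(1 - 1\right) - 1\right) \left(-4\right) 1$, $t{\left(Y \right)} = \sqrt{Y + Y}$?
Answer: $12 \sqrt{10} \approx 37.947$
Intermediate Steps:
$t{\left(Y \right)} = \sqrt{2} \sqrt{Y}$ ($t{\left(Y \right)} = \sqrt{2 Y} = \sqrt{2} \sqrt{Y}$)
$O = 4$ ($O = \left(0 - 1\right) \left(-4\right) 1 = \left(-1\right) \left(-4\right) 1 = 4 \cdot 1 = 4$)
$O \left(-2 - -5\right) \sqrt{10 + t{\left(0 \right)}} = 4 \left(-2 - -5\right) \sqrt{10 + \sqrt{2} \sqrt{0}} = 4 \left(-2 + 5\right) \sqrt{10 + \sqrt{2} \cdot 0} = 4 \cdot 3 \sqrt{10 + 0} = 12 \sqrt{10}$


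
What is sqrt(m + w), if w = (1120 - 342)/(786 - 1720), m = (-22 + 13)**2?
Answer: sqrt(17483546)/467 ≈ 8.9536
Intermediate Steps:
m = 81 (m = (-9)**2 = 81)
w = -389/467 (w = 778/(-934) = 778*(-1/934) = -389/467 ≈ -0.83298)
sqrt(m + w) = sqrt(81 - 389/467) = sqrt(37438/467) = sqrt(17483546)/467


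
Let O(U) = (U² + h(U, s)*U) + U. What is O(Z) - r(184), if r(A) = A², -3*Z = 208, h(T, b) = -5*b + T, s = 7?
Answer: -196960/9 ≈ -21884.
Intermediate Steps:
h(T, b) = T - 5*b
Z = -208/3 (Z = -⅓*208 = -208/3 ≈ -69.333)
O(U) = U + U² + U*(-35 + U) (O(U) = (U² + (U - 5*7)*U) + U = (U² + (U - 35)*U) + U = (U² + (-35 + U)*U) + U = (U² + U*(-35 + U)) + U = U + U² + U*(-35 + U))
O(Z) - r(184) = 2*(-208/3)*(-17 - 208/3) - 1*184² = 2*(-208/3)*(-259/3) - 1*33856 = 107744/9 - 33856 = -196960/9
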